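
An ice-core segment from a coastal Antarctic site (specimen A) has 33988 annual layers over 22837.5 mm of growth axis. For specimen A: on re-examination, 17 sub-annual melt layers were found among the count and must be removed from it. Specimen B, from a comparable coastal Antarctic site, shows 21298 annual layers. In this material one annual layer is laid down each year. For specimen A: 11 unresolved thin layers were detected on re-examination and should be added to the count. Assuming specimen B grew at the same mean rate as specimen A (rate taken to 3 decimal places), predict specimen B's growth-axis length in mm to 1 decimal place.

14312.3 mm

Specimen A: correcting the raw count gives 33988 − 17 + 11 = 33982 true annual layers.
A: Extension rate ≈ 22837.5 / 33982 = 0.672 mm/yr.
For B, 0.672 mm/year × 21298 years = 14312.3 mm.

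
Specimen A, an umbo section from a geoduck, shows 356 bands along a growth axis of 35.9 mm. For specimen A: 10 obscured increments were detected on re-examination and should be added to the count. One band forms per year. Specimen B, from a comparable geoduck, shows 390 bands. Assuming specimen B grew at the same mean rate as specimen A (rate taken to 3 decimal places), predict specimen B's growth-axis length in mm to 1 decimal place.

38.2 mm

Specimen A: true band count = 356 + 10 = 366.
A: Mean rate = 35.9 mm / 366 years ≈ 0.098 mm/yr.
For B, 0.098 mm/year × 390 years = 38.2 mm.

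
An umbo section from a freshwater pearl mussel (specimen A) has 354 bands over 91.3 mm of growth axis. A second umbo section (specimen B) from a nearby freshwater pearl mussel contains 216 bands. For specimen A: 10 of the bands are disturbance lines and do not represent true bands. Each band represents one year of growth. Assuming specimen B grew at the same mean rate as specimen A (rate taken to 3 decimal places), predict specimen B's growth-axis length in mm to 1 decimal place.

57.2 mm

Specimen A: adjusted count: 354 − 10 = 344 bands.
A: 91.3 mm over 344 years gives 91.3 / 344 ≈ 0.265 mm/yr.
B's length ≈ 0.265 × 216 = 57.2 mm.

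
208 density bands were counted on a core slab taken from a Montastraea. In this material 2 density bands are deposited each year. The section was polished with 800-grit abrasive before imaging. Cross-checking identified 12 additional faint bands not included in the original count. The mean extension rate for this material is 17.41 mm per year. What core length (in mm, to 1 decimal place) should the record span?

After corrections the count is 208 + 12 = 220 density bands.
With 2 density bands per year, 220 / 2 = 110 years.
110 years at 17.41 mm/year gives 17.41 × 110 = 1915.1 mm.

1915.1 mm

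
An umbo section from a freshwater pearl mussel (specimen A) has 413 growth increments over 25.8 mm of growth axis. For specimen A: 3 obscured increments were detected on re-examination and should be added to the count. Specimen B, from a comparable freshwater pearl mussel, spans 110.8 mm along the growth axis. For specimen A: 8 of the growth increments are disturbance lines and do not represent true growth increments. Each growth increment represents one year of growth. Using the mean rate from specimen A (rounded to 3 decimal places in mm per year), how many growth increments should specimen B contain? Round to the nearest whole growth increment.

Specimen A: true growth increment count = 413 − 8 + 3 = 408.
A: 25.8 mm over 408 years gives 25.8 / 408 ≈ 0.063 mm per year.
For B, 110.8 / 0.063 = 1758.73 years ≈ 1759 growth increments.

1759 growth increments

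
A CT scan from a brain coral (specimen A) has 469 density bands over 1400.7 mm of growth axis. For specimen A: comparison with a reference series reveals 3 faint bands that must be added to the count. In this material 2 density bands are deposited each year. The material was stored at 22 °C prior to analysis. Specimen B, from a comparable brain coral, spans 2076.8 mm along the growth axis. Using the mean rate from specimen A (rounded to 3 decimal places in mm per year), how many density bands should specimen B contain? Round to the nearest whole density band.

Specimen A: correcting the raw count gives 469 + 3 = 472 true density bands.
Specimen A: with 2 density bands per year, 472 / 2 = 236 years.
A: Extension rate ≈ 1400.7 / 236 = 5.935 mm per year.
Specimen B: 2076.8 mm / 5.935 mm per year = 349.92 years; at 2 density bands per year that is 349.92 × 2 ≈ 700 density bands.

700 density bands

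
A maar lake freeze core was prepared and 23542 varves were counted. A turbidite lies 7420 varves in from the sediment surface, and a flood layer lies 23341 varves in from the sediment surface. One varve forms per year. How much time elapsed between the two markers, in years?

15921 yr

The two markers are separated by 23341 − 7420 = 15921 varves.
One varve per year makes the interval 15921 years.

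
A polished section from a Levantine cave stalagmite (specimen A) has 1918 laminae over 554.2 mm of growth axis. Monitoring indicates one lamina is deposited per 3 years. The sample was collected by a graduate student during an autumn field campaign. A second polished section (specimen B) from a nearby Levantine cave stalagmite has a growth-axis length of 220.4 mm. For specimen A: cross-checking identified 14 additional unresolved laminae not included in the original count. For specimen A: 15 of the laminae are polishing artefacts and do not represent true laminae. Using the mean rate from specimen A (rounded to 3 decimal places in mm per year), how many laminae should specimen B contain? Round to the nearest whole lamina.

Specimen A: after corrections the count is 1918 − 15 + 14 = 1917 laminae.
Specimen A: multiplying by 3 years per lamina: 1917 × 3 = 5751 years.
A: Mean rate = 554.2 mm / 5751 years ≈ 0.096 mm/yr.
B spans 220.4 / 0.096 = 2295.83 years; at 3 years per lamina that is 2295.83 / 3 ≈ 765 laminae.

765 laminae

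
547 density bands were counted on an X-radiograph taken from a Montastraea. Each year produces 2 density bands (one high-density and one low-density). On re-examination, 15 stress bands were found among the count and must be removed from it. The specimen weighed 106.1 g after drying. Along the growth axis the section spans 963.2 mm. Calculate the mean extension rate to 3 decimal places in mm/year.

3.621 mm/year

Adjusted count: 547 − 15 = 532 density bands.
532 density bands at 2 per year is 532 / 2 = 266 years.
963.2 mm over 266 years gives 963.2 / 266 ≈ 3.621 mm/year.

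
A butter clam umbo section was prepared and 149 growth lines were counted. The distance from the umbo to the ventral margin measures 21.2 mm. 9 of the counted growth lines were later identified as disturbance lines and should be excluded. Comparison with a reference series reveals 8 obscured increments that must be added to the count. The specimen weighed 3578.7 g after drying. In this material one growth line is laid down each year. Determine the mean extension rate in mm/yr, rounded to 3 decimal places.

Adjusted count: 149 − 9 + 8 = 148 growth lines.
Extension rate ≈ 21.2 / 148 = 0.143 mm/yr.

0.143 mm/yr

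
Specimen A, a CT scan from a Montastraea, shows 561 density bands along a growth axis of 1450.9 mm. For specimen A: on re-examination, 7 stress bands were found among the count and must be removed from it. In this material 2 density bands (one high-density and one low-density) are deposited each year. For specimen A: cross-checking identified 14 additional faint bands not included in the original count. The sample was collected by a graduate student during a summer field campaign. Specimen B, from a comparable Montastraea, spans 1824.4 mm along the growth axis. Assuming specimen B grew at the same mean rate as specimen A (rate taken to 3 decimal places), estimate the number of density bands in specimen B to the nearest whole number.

714 density bands

Specimen A: adjusted count: 561 − 7 + 14 = 568 density bands.
Specimen A: dividing by 2 density bands per year: 568 / 2 = 284 years.
A: 1450.9 mm over 284 years gives 1450.9 / 284 ≈ 5.109 mm/year.
Specimen B: 1824.4 mm / 5.109 mm per year = 357.10 years; at 2 density bands per year that is 357.10 × 2 ≈ 714 density bands.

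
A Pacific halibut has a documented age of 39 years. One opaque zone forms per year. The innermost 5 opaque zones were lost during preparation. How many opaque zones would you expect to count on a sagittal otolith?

34 opaque zones

One opaque zone per year gives 39 opaque zones over 39 years.
Less the 5 uncaptured opaque zones: 39 − 5 = 34.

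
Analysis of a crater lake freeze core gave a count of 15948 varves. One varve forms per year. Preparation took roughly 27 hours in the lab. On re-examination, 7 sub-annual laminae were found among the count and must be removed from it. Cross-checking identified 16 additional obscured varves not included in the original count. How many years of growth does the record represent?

Adjusted count: 15948 − 7 + 16 = 15957 varves.
With a one-to-one varve periodicity this is 15957 years.

15957 years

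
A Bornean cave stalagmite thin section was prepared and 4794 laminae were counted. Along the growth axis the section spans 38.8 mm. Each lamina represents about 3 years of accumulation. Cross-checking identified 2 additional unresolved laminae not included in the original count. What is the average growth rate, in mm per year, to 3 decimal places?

0.003 mm per year

Correcting the raw count gives 4794 + 2 = 4796 true laminae.
4796 laminae at 3 years each span 4796 × 3 = 14388 years.
38.8 mm over 14388 years gives 38.8 / 14388 ≈ 0.003 mm per year.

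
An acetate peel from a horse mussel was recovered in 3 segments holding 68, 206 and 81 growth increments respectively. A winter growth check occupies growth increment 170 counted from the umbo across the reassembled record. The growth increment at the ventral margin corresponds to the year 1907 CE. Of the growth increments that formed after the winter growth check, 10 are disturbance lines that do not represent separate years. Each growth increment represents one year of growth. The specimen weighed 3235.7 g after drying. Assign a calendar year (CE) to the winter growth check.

Total growth increments = 68 + 206 + 81 = 355.
Between growth increment 170 and the ventral margin there are 355 − 170 = 185 growth increments.
Excluding 10 false growth increments: 185 − 10 = 175.
Counting back 175 years from 1907 CE places the winter growth check in 1907 − 175 = 1732 CE.

1732 CE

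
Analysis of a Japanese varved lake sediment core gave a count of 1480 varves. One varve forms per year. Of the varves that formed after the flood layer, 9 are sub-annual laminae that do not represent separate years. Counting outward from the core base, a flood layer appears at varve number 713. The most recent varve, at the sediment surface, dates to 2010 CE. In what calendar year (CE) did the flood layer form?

1252 CE

The flood layer sits at varve 713 from the core base, so 1480 − 713 = 767 varves formed after it.
Excluding 9 false varves: 767 − 9 = 758.
Counting back 758 years from 2010 CE places the flood layer in 2010 − 758 = 1252 CE.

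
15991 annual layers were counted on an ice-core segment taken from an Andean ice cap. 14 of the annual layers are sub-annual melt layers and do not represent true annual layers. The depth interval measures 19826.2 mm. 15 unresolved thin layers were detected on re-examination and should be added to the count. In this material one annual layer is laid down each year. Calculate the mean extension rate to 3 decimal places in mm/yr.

1.240 mm/yr

Adjusted count: 15991 − 14 + 15 = 15992 annual layers.
Extension rate ≈ 19826.2 / 15992 = 1.240 mm/yr.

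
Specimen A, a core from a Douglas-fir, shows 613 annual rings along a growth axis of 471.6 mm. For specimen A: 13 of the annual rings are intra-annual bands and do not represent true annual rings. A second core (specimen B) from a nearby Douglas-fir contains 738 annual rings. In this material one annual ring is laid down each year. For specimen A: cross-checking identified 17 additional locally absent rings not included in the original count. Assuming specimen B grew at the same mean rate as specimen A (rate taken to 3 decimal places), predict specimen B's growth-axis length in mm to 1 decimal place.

563.8 mm

Specimen A: after corrections the count is 613 − 13 + 17 = 617 annual rings.
A: 471.6 mm over 617 years gives 471.6 / 617 ≈ 0.764 mm per year.
Length of B = 0.764 × 738 = 563.8 mm.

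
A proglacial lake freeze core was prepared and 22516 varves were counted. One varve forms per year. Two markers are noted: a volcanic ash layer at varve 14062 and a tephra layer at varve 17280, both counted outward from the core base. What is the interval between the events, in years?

The two markers are separated by 17280 − 14062 = 3218 varves.
That is 3218 years at one varve per year.

3218 yr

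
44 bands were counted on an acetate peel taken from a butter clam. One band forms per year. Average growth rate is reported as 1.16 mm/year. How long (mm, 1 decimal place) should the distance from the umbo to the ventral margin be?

51.0 mm

The record spans 44 years at 1.16 mm per year.
Length ≈ 1.16 × 44 = 51.0 mm.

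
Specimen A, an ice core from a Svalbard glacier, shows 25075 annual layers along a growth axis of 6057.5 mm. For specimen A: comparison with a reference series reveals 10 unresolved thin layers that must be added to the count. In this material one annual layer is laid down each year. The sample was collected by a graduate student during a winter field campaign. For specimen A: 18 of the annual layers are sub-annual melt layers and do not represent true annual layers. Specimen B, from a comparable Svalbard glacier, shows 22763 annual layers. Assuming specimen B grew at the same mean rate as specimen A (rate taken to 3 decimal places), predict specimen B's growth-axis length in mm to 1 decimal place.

Specimen A: correcting the raw count gives 25075 − 18 + 10 = 25067 true annual layers.
A: Extension rate ≈ 6057.5 / 25067 = 0.242 mm/yr.
B's length ≈ 0.242 × 22763 = 5508.6 mm.

5508.6 mm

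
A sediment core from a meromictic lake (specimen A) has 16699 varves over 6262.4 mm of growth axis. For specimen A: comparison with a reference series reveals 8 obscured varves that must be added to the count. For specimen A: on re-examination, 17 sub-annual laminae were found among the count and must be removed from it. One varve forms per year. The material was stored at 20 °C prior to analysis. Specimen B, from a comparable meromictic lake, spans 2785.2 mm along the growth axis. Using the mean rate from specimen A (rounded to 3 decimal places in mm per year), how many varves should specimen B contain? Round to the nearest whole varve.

Specimen A: true varve count = 16699 − 17 + 8 = 16690.
A: 6262.4 mm over 16690 years gives 6262.4 / 16690 ≈ 0.375 mm/yr.
Specimen B: 2785.2 mm / 0.375 mm per year = 7427.20 years ≈ 7427 varves.

7427 varves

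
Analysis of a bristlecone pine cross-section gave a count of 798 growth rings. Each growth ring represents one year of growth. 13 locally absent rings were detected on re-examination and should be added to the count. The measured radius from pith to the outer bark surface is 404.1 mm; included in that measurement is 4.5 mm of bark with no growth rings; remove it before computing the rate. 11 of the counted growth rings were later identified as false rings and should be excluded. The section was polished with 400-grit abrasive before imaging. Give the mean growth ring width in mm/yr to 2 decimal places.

After corrections the count is 798 − 11 + 13 = 800 growth rings.
Net length = 404.1 − 4.5 = 399.6 mm.
Extension rate ≈ 399.6 / 800 = 0.50 mm/yr.

0.50 mm/yr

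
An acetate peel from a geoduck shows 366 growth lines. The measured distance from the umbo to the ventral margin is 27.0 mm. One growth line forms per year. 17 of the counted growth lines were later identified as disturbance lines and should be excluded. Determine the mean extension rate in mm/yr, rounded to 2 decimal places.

0.08 mm/yr

Adjusted count: 366 − 17 = 349 growth lines.
Mean rate = 27.0 mm / 349 years ≈ 0.08 mm/yr.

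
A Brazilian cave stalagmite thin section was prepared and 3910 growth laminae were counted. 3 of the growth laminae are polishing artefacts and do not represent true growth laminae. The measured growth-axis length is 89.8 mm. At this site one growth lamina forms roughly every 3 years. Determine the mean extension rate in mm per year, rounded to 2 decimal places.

After corrections the count is 3910 − 3 = 3907 growth laminae.
Multiplying by 3 years per growth lamina: 3907 × 3 = 11721 years.
Mean rate = 89.8 mm / 11721 years ≈ 0.01 mm per year.

0.01 mm per year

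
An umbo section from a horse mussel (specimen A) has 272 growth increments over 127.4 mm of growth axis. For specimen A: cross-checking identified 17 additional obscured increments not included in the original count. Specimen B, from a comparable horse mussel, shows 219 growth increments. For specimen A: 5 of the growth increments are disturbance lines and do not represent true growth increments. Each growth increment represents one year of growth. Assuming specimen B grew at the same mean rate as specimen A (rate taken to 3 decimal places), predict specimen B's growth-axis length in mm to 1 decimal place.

98.3 mm

Specimen A: correcting the raw count gives 272 − 5 + 17 = 284 true growth increments.
A: Extension rate ≈ 127.4 / 284 = 0.449 mm/year.
Length of B = 0.449 × 219 = 98.3 mm.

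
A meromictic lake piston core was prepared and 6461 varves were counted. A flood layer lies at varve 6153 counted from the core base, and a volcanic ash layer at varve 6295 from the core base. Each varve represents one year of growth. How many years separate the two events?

142 years

6295 − 6153 = 142 varves lie between the two events.
That is 142 years at one varve per year.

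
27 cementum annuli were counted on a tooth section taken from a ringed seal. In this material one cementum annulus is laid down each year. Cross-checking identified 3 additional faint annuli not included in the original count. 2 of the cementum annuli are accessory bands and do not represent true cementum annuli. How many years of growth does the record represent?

After corrections the count is 27 − 2 + 3 = 28 cementum annuli.
One cementum annulus per year makes the duration 28 years.

28 years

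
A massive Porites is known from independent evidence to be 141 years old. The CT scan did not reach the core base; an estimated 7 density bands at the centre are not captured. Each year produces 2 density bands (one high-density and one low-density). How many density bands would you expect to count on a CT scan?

With 2 density bands per year, 141 years would produce 141 × 2 = 282 density bands.
282 − 7 missed = 275 density bands expected in the prepared section.

275 density bands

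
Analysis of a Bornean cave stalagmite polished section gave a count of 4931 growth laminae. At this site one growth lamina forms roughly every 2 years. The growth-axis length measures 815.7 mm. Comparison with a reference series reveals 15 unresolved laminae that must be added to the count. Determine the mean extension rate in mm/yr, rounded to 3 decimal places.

Adjusted count: 4931 + 15 = 4946 growth laminae.
4946 growth laminae at 2 years each span 4946 × 2 = 9892 years.
Mean rate = 815.7 mm / 9892 years ≈ 0.082 mm/yr.

0.082 mm/yr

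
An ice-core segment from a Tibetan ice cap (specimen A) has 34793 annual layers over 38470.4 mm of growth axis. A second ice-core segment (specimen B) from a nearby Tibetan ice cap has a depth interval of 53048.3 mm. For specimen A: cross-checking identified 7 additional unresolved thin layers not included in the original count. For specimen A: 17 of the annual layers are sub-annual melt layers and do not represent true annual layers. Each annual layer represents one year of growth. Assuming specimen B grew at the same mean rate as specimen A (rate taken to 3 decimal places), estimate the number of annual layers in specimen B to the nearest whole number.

Specimen A: correcting the raw count gives 34793 − 17 + 7 = 34783 true annual layers.
A: 38470.4 mm over 34783 years gives 38470.4 / 34783 ≈ 1.106 mm/yr.
Specimen B: 53048.3 mm / 1.106 mm per year = 47964.10 years ≈ 47964 annual layers.

47964 annual layers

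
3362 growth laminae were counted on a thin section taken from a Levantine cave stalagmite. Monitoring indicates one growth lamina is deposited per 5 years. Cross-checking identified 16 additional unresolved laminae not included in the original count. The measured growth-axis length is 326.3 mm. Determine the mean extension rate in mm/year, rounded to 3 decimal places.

Adjusted count: 3362 + 16 = 3378 growth laminae.
3378 growth laminae at 5 years each span 3378 × 5 = 16890 years.
Extension rate ≈ 326.3 / 16890 = 0.019 mm/year.

0.019 mm/year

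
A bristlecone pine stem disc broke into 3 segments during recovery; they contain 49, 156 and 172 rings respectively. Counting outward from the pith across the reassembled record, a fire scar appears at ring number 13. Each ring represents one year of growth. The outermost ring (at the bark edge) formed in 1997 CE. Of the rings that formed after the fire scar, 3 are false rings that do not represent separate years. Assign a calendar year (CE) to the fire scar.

1636 CE

Total rings = 49 + 156 + 172 = 377.
Between ring 13 and the bark edge there are 377 − 13 = 364 rings.
Removing the 3 false rings leaves 364 − 3 = 361 true rings beyond the fire scar.
1997 − 361 = 1636 CE.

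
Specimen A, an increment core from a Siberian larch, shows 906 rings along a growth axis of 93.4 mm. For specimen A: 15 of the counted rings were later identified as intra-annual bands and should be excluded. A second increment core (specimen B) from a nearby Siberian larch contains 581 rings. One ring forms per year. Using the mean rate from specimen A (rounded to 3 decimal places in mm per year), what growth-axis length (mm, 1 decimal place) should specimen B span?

61.0 mm

Specimen A: true ring count = 906 − 15 = 891.
A: 93.4 mm over 891 years gives 93.4 / 891 ≈ 0.105 mm/year.
For B, 0.105 mm/year × 581 years = 61.0 mm.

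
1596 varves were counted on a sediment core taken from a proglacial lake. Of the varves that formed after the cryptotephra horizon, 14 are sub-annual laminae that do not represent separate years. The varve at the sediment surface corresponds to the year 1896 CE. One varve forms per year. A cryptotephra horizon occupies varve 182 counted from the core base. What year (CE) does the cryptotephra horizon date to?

496 CE

Between varve 182 and the sediment surface there are 1596 − 182 = 1414 varves.
1414 − 14 false = 1400 true varves after the cryptotephra horizon.
1896 − 1400 = 496 CE.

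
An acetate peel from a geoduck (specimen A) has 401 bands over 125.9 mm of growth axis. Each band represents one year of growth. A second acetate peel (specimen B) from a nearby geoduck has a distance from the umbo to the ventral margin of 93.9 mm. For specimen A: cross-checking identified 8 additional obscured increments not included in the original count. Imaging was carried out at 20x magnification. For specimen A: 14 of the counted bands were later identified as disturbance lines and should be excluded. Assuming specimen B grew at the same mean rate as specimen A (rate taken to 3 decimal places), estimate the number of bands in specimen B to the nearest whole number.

294 bands

Specimen A: adjusted count: 401 − 14 + 8 = 395 bands.
A: 125.9 mm over 395 years gives 125.9 / 395 ≈ 0.319 mm per year.
Specimen B: 93.9 mm / 0.319 mm per year = 294.36 years ≈ 294 bands.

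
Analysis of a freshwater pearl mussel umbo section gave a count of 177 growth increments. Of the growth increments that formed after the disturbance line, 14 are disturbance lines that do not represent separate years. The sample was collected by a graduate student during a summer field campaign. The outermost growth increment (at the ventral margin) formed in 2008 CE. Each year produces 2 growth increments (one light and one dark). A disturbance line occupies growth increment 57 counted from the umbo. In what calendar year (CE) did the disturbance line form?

1955 CE

Between growth increment 57 and the ventral margin there are 177 − 57 = 120 growth increments.
Excluding 14 false growth increments: 120 − 14 = 106.
106 growth increments at 2 per year is 106 / 2 = 53 years.
2008 − 53 = 1955 CE.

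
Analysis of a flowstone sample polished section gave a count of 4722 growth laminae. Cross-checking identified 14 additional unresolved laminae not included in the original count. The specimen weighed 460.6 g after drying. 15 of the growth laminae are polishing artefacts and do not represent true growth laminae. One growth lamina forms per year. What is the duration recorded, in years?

True growth lamina count = 4722 − 15 + 14 = 4721.
One growth lamina per year makes the duration 4721 years.

4721 yr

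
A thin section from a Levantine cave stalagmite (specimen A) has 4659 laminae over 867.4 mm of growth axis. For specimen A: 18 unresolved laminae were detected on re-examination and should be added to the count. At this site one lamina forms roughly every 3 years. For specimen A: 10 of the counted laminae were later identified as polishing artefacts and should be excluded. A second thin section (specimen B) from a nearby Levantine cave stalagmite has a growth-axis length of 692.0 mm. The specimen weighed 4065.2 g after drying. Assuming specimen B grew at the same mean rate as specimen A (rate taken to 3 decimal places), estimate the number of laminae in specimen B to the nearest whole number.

Specimen A: adjusted count: 4659 − 10 + 18 = 4667 laminae.
Specimen A: 4667 laminae at 3 years each span 4667 × 3 = 14001 years.
A: Extension rate ≈ 867.4 / 14001 = 0.062 mm/yr.
Specimen B: 692.0 mm / 0.062 mm per year = 11161.29 years; at 3 years per lamina that is 11161.29 / 3 ≈ 3720 laminae.

3720 laminae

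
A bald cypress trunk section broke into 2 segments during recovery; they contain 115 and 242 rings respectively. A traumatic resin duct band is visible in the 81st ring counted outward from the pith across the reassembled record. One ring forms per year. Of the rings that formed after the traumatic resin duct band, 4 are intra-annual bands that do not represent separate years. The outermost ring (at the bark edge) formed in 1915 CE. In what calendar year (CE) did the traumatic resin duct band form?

1643 CE

Total rings = 115 + 242 = 357.
Between ring 81 and the bark edge there are 357 − 81 = 276 rings.
Excluding 4 false rings: 276 − 4 = 272.
Counting back 272 years from 1915 CE places the traumatic resin duct band in 1915 − 272 = 1643 CE.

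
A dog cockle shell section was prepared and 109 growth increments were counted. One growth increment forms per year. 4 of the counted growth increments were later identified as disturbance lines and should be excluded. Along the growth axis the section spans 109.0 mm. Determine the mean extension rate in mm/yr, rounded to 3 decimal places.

True growth increment count = 109 − 4 = 105.
Extension rate ≈ 109.0 / 105 = 1.038 mm/yr.

1.038 mm/yr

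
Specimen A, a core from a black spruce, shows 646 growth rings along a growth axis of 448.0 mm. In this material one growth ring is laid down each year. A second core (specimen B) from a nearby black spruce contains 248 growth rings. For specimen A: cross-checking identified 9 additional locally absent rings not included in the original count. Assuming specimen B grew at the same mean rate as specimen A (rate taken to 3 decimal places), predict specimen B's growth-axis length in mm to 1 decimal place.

169.6 mm

Specimen A: adjusted count: 646 + 9 = 655 growth rings.
A: Extension rate ≈ 448.0 / 655 = 0.684 mm/year.
For B, 0.684 mm/year × 248 years = 169.6 mm.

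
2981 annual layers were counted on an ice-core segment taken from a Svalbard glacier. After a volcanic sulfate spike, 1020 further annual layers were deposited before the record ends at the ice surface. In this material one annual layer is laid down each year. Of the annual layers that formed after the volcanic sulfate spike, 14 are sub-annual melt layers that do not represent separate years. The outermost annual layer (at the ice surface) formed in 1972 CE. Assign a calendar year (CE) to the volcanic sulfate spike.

966 CE

There are 1020 annual layers younger than the volcanic sulfate spike.
1020 − 14 false = 1006 true annual layers after the volcanic sulfate spike.
The annual layer at the ice surface is 1972 CE, so the volcanic sulfate spike dates to 1972 − 1006 = 966 CE.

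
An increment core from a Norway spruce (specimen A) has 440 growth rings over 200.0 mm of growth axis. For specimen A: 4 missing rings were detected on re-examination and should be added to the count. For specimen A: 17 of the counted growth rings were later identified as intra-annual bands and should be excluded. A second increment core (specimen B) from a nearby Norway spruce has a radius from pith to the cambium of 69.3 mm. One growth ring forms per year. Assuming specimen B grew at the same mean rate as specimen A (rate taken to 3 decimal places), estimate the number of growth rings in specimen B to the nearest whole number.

Specimen A: adjusted count: 440 − 17 + 4 = 427 growth rings.
A: 200.0 mm over 427 years gives 200.0 / 427 ≈ 0.468 mm/yr.
Specimen B: 69.3 mm / 0.468 mm per year = 148.08 years ≈ 148 growth rings.

148 growth rings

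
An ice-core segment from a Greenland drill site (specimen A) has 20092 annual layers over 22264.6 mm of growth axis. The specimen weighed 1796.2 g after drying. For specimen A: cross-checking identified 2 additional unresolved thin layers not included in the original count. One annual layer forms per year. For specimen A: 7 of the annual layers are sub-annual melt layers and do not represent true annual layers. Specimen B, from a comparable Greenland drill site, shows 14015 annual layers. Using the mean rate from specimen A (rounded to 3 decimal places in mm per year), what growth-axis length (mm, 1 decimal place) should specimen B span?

Specimen A: true annual layer count = 20092 − 7 + 2 = 20087.
A: Mean rate = 22264.6 mm / 20087 years ≈ 1.108 mm per year.
For B, 1.108 mm/year × 14015 years = 15528.6 mm.

15528.6 mm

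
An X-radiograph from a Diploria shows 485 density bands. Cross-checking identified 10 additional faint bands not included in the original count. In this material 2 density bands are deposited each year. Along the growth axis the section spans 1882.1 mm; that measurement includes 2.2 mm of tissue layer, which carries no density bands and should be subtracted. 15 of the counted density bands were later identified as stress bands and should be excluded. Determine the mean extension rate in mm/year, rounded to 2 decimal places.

7.83 mm/year

After corrections the count is 485 − 15 + 10 = 480 density bands.
Dividing by 2 density bands per year: 480 / 2 = 240 years.
Removing the 2.2 mm offcut leaves 1882.1 − 2.2 = 1879.9 mm.
Extension rate ≈ 1879.9 / 240 = 7.83 mm/year.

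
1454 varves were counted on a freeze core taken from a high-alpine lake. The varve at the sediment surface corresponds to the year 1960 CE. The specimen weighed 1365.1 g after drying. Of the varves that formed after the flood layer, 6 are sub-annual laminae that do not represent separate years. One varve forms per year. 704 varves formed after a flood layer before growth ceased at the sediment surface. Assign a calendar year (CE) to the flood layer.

1262 CE

704 varves post-date the flood layer.
Excluding 6 false varves: 704 − 6 = 698.
The varve at the sediment surface is 1960 CE, so the flood layer dates to 1960 − 698 = 1262 CE.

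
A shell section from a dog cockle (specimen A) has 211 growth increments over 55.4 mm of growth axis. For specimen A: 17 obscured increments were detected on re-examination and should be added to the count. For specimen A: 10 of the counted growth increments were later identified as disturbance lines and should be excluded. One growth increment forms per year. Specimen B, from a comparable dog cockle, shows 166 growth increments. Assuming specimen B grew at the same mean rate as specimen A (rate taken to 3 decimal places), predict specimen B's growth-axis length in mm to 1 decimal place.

42.2 mm

Specimen A: adjusted count: 211 − 10 + 17 = 218 growth increments.
A: Extension rate ≈ 55.4 / 218 = 0.254 mm/yr.
B's length ≈ 0.254 × 166 = 42.2 mm.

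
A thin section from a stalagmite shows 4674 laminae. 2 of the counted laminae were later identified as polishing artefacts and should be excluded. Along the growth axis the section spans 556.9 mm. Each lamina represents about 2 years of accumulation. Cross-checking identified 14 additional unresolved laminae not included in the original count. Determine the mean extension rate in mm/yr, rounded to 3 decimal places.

Correcting the raw count gives 4674 − 2 + 14 = 4686 true laminae.
4686 laminae at 2 years each span 4686 × 2 = 9372 years.
556.9 mm over 9372 years gives 556.9 / 9372 ≈ 0.059 mm/yr.

0.059 mm/yr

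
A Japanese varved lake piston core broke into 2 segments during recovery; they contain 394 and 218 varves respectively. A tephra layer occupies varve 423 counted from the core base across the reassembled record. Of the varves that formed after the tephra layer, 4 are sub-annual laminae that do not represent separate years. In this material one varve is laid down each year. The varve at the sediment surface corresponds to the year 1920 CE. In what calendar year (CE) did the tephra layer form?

1735 CE

Total varves = 394 + 218 = 612.
612 − 423 = 189 varves lie beyond the tephra layer toward the sediment surface.
Excluding 4 false varves: 189 − 4 = 185.
1920 − 185 = 1735 CE.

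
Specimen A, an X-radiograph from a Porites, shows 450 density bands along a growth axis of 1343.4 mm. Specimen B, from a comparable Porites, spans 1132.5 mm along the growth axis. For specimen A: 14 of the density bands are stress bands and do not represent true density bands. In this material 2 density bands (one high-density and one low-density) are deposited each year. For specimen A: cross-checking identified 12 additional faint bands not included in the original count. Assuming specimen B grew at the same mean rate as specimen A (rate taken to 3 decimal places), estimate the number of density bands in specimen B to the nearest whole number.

378 density bands

Specimen A: adjusted count: 450 − 14 + 12 = 448 density bands.
Specimen A: dividing by 2 density bands per year: 448 / 2 = 224 years.
A: Extension rate ≈ 1343.4 / 224 = 5.997 mm per year.
B spans 1132.5 / 5.997 = 188.84 years; at 2 density bands per year that is 188.84 × 2 ≈ 378 density bands.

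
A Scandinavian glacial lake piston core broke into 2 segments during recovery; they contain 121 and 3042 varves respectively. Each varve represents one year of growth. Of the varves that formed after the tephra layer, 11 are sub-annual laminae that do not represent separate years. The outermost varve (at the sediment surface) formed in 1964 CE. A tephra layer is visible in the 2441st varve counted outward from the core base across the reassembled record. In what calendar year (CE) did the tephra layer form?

1253 CE

Total varves = 121 + 3042 = 3163.
3163 − 2441 = 722 varves lie beyond the tephra layer toward the sediment surface.
Removing the 11 false varves leaves 722 − 11 = 711 true varves beyond the tephra layer.
1964 − 711 = 1253 CE.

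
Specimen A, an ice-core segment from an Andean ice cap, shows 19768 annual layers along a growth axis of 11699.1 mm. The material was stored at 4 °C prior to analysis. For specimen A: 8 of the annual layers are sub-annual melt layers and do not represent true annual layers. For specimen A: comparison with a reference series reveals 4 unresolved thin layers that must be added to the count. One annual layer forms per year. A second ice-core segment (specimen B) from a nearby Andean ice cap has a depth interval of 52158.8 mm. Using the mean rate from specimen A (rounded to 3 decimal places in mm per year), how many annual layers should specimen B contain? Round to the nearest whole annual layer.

Specimen A: after corrections the count is 19768 − 8 + 4 = 19764 annual layers.
A: Extension rate ≈ 11699.1 / 19764 = 0.592 mm/year.
For B, 52158.8 / 0.592 = 88106.08 years ≈ 88106 annual layers.

88106 annual layers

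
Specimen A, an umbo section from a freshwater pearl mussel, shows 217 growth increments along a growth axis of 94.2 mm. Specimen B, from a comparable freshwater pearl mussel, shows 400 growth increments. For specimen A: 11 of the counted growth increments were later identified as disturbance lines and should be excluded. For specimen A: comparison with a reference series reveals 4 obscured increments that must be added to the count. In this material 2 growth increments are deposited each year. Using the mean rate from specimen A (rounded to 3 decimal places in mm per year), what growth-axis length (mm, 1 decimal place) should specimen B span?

179.4 mm

Specimen A: correcting the raw count gives 217 − 11 + 4 = 210 true growth increments.
Specimen A: with 2 growth increments per year, 210 / 2 = 105 years.
A: Mean rate = 94.2 mm / 105 years ≈ 0.897 mm per year.
Specimen B: 400 growth increments at 2 per year is 400 / 2 = 200 years. Length of B = 0.897 × 200 = 179.4 mm.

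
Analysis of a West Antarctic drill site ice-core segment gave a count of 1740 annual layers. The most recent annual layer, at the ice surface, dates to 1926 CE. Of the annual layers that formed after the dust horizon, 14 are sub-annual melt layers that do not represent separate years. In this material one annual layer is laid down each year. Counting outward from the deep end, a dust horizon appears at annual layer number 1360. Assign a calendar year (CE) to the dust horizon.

1740 − 1360 = 380 annual layers lie beyond the dust horizon toward the ice surface.
380 − 14 false = 366 true annual layers after the dust horizon.
1926 − 366 = 1560 CE.

1560 CE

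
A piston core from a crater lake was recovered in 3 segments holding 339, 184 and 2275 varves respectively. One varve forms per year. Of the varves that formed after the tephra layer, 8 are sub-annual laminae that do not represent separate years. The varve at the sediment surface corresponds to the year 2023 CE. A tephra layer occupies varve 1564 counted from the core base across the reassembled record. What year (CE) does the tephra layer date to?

797 CE

Total varves = 339 + 184 + 2275 = 2798.
2798 − 1564 = 1234 varves lie beyond the tephra layer toward the sediment surface.
Excluding 8 false varves: 1234 − 8 = 1226.
2023 − 1226 = 797 CE.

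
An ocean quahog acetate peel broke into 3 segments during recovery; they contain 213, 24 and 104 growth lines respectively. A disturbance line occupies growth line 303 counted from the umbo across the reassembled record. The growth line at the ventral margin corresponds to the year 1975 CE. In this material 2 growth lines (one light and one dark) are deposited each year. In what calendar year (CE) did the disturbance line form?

Total growth lines = 213 + 24 + 104 = 341.
The disturbance line sits at growth line 303 from the umbo, so 341 − 303 = 38 growth lines formed after it.
Dividing by 2 growth lines per year: 38 / 2 = 19 years.
Counting back 19 years from 1975 CE places the disturbance line in 1975 − 19 = 1956 CE.

1956 CE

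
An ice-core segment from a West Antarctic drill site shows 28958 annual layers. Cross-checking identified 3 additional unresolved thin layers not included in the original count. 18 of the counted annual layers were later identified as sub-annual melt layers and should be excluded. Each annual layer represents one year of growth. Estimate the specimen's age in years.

28943 years

Adjusted count: 28958 − 18 + 3 = 28943 annual layers.
With a one-to-one annual layer periodicity this is 28943 years.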